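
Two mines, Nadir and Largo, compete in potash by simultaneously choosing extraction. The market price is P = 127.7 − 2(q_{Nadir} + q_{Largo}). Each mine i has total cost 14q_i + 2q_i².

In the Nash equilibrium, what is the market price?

82.22

Mine Nadir's profit: π = q_{Nadir}(127.7 − 2(q_{Nadir} + q_{Largo})) − 14q_{Nadir} − 2q_{Nadir}².
∂π/∂q_{Nadir} = 113.7 − 8q_{Nadir} − 2q_{Largo} = 0, so q_{Nadir} = 14.2125 − 0.25q_{Largo}.
By symmetry q_{Largo} = q_{Nadir}; substituting into the reaction function, 1.25q_{Nadir} = 14.2125 and q_{Nadir} = 11.37.
Equilibrium price: P = 127.7 − 2·22.74 = 82.22.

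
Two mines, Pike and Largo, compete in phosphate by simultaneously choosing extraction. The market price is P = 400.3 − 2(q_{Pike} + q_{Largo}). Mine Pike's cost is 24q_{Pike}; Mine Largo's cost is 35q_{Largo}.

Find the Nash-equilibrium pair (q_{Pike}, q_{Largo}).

Mine Pike's profit: π = q_{Pike}(400.3 − 2(q_{Pike} + q_{Largo})) − 24q_{Pike}.
∂π/∂q_{Pike} = 376.3 − 4q_{Pike} − 2q_{Largo} = 0, so q_{Pike} = 94.075 − 0.5q_{Largo}.
By the same steps for Largo: q_{Largo} = 91.325 − 0.5q_{Pike}.
Plugging q_{Largo} into Pike's best response: q_{Pike} = 94.075 − 0.5(91.325 − 0.5q_{Pike}) ⇒ 0.75q_{Pike} = 48.4125, so q_{Pike} = 64.55.
Then q_{Largo} = 91.325 − 0.5·64.55 = 59.05.

64.55, 59.05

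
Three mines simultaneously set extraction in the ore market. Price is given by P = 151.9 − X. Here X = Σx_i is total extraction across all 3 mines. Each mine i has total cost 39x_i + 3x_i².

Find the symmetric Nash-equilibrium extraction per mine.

A representative mine's profit is π_i = x_i(151.9 − X) − 39x_i − 3x_i², with X = x_i + Σ_{j≠i} x_j.
First-order condition: 112.9 − 8x_i − Σ_{j≠i} x_j = 0.
With identical mines, set every x_j = x: then 112.9 − 8x − 2x = 0, i.e. x = 112.9/10 = 11.29.

11.29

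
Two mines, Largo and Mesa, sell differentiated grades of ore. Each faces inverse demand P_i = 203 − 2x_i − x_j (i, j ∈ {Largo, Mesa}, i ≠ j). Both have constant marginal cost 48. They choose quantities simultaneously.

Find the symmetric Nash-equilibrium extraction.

31

Mine Largo's profit: π = x_{Largo}(203 − 2x_{Largo} − x_{Mesa}) − 48x_{Largo}.
∂π/∂x_{Largo} = 155 − 4x_{Largo} − x_{Mesa} = 0 ⇒ x_{Largo} = 38.75 − 0.25x_{Mesa}.
Setting x_{Largo} = x_{Mesa} in the reaction function: x_{Largo} = 38.75 − 0.25x_{Largo}, so x_{Largo} = 38.75 / 1.25 = 31.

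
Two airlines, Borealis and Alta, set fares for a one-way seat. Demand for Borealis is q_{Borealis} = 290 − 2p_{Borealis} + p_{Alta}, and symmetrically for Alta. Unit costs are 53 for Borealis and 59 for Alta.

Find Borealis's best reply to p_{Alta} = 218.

Borealis's profit: π = (p_{Borealis} − 53)(290 − 2p_{Borealis} + p_{Alta}).
∂π/∂p_{Borealis} = 396 − 4p_{Borealis} + p_{Alta} = 0 ⇒ p_{Borealis} = 99 + 0.25p_{Alta}.
At p_{Alta} = 218: p_{Borealis} = 99 + 0.25·218 = 153.5.

153.5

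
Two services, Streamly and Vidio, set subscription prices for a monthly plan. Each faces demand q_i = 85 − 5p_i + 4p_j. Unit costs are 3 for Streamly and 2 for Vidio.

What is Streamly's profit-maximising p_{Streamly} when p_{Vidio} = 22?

18.8

Streamly's profit: π = (p_{Streamly} − 3)(85 − 5p_{Streamly} + 4p_{Vidio}).
∂π/∂p_{Streamly} = 100 − 10p_{Streamly} + 4p_{Vidio} = 0 ⇒ p_{Streamly} = 10 + 0.4p_{Vidio}.
At p_{Vidio} = 22: p_{Streamly} = 10 + 0.4·22 = 18.8.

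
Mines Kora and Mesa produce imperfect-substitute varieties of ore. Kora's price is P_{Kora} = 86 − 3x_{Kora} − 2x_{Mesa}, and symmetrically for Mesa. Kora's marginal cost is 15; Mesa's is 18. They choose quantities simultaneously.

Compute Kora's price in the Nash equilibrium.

Mine Kora's profit: π = x_{Kora}(86 − 3x_{Kora} − 2x_{Mesa}) − 15x_{Kora}.
∂π/∂x_{Kora} = 71 − 6x_{Kora} − 2x_{Mesa} = 0 ⇒ x_{Kora} = 71/6 − (1/3)x_{Mesa}.
Similarly x_{Mesa} = 34/3 − (1/3)x_{Kora}.
Plugging x_{Mesa} into Kora's best response: x_{Kora} = 71/6 − (1/3)(34/3 − (1/3)x_{Kora}) ⇒ (8/9)x_{Kora} = 145/18, so x_{Kora} = 9.0625.
Then x_{Mesa} = 34/3 − (1/3)·9.0625 = 8.3125.
P_{Kora} = 86 − 3·9.0625 − 2·8.3125 = 42.1875.

42.1875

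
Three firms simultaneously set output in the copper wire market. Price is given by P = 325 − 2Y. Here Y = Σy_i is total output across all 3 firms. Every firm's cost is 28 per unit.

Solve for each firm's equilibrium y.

A representative firm's profit is π_i = y_i(325 − 2Y) − 28y_i, with Y = y_i + Σ_{j≠i} y_j.
First-order condition: 297 − 4y_i − 2Σ_{j≠i} y_j = 0.
Imposing symmetry (y_j = y for all j) turns Σ_{j≠i} y_j into 2y, so 297 = 8y and y = 37.125.

37.125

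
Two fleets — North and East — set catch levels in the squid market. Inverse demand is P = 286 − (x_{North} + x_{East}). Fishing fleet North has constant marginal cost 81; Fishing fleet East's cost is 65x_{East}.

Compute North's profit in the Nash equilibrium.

3969

Fishing fleet North's profit: π = x_{North}(286 − (x_{North} + x_{East})) − 81x_{North}.
∂π/∂x_{North} = 205 − 2x_{North} − x_{East} = 0, so x_{North} = 102.5 − 0.5x_{East}.
By the same steps for East: x_{East} = 110.5 − 0.5x_{North}.
Substituting the second reaction function into the first: x_{North} = 102.5 − 0.5(110.5 − 0.5x_{North}), which gives 0.75x_{North} = 47.25 ⇒ x_{North} = 63.
Then x_{East} = 110.5 − 0.5·63 = 79.
Price P = 286 − 142 = 144.
North's profit: (144 − 81)·63 = 3969.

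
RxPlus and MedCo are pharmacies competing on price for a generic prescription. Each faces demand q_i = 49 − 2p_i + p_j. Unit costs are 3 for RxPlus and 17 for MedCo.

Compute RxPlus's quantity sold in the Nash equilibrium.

RxPlus's profit: π = (p_{RxPlus} − 3)(49 − 2p_{RxPlus} + p_{MedCo}).
∂π/∂p_{RxPlus} = 55 − 4p_{RxPlus} + p_{MedCo} = 0 ⇒ p_{RxPlus} = 13.75 + 0.25p_{MedCo}.
Similarly p_{MedCo} = 20.75 + 0.25p_{RxPlus}.
Solving the two reaction functions simultaneously: (1 − (0.25)(0.25))p_{RxPlus} = 13.75 + 0.25·20.75, so 0.9375p_{RxPlus} = 18.9375 and p_{RxPlus} = 20.2.
Then p_{MedCo} = 20.75 + 0.25·20.2 = 25.8.
q_{RxPlus} = 49 − 2·20.2 + 25.8 = 34.4.

34.4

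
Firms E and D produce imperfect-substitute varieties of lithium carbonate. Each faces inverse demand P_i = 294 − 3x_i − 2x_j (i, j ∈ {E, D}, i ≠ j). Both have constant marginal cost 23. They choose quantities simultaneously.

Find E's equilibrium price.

Firm E's profit: π = x_E(294 − 3x_E − 2x_D) − 23x_E.
∂π/∂x_E = 271 − 6x_E − 2x_D = 0 ⇒ x_E = 271/6 − (1/3)x_D.
Setting x_E = x_D in the reaction function: x_E = 271/6 − (1/3)x_E, so x_E = (271/6) / (4/3) = 33.875.
P_E = 294 − 3·33.875 − 2·33.875 = 124.625.

124.625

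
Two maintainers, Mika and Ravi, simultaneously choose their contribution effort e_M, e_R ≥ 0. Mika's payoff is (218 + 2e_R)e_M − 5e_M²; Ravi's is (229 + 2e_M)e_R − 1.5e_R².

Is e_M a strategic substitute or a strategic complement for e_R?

strategic complements

Expanding Mika's payoff: 218e_M + 2e_Re_M − 5e_M².
∂π/∂e_M = 218 + 2e_R − 10e_M = 0, so e_M = 21.8 + 0.2e_R.
The best-response slope de_M/de_R = 0.2 > 0: the reaction function is upward-sloping, so the choices are strategic complements.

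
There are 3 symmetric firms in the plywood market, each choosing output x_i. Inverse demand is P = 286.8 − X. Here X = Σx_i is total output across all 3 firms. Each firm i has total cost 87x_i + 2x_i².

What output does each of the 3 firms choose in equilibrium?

24.975

A representative firm's profit is π_i = x_i(286.8 − X) − 87x_i − 2x_i², with X = x_i + Σ_{j≠i} x_j.
First-order condition: 199.8 − 6x_i − Σ_{j≠i} x_j = 0.
In a symmetric equilibrium every firm chooses the same x, so Σ_{j≠i} x_j = 2x. The condition becomes 199.8 − 8x = 0, giving x = 199.8/8 = 24.975.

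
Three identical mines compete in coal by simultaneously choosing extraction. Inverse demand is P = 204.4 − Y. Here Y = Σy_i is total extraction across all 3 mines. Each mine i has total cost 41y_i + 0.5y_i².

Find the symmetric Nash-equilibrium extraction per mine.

A representative mine's profit is π_i = y_i(204.4 − Y) − 41y_i − 0.5y_i², with Y = y_i + Σ_{j≠i} y_j.
First-order condition: 163.4 − 3y_i − Σ_{j≠i} y_j = 0.
In a symmetric equilibrium every mine chooses the same y, so Σ_{j≠i} y_j = 2y. The condition becomes 163.4 − 5y = 0, giving y = 163.4/5 = 32.68.

32.68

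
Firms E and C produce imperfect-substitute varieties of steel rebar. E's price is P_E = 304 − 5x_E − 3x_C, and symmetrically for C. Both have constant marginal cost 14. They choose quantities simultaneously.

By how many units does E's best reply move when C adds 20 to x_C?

Firm E's profit: π = x_E(304 − 5x_E − 3x_C) − 14x_E.
∂π/∂x_E = 290 − 10x_E − 3x_C = 0 ⇒ x_E = 29 − 0.3x_C.
The reaction-function slope is −0.3, so a 20-unit rise in x_C moves x_E by −0.3 × 20 = −6. E's best response falls — the actions are strategic substitutes.

-6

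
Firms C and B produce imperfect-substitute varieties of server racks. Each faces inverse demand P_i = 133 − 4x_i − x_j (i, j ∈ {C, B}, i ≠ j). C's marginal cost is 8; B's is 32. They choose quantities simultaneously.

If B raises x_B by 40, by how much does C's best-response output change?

Firm C's profit: π = x_C(133 − 4x_C − x_B) − 8x_C.
∂π/∂x_C = 125 − 8x_C − x_B = 0 ⇒ x_C = 15.625 − 0.125x_B.
The reaction-function slope is −0.125, so a 40-unit rise in x_B moves x_C by −0.125 × 40 = −5. C's best response falls — the actions are strategic substitutes.

-5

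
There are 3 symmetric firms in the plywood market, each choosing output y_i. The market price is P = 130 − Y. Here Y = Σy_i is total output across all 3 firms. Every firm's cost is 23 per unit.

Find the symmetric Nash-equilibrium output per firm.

A representative firm's profit is π_i = y_i(130 − Y) − 23y_i, with Y = y_i + Σ_{j≠i} y_j.
First-order condition: 107 − 2y_i − Σ_{j≠i} y_j = 0.
In a symmetric equilibrium every firm chooses the same y, so Σ_{j≠i} y_j = 2y. The condition becomes 107 − 4y = 0, giving y = 107/4 = 26.75.

26.75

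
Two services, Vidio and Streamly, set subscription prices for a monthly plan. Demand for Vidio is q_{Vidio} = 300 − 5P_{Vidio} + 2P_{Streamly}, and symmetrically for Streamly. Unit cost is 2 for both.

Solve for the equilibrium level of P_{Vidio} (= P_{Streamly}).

Vidio's profit: π = (P_{Vidio} − 2)(300 − 5P_{Vidio} + 2P_{Streamly}).
∂π/∂P_{Vidio} = 310 − 10P_{Vidio} + 2P_{Streamly} = 0 ⇒ P_{Vidio} = 31 + 0.2P_{Streamly}.
By symmetry P_{Streamly} = P_{Vidio}; substituting into the reaction function, 0.8P_{Vidio} = 31 and P_{Vidio} = 38.75.

38.75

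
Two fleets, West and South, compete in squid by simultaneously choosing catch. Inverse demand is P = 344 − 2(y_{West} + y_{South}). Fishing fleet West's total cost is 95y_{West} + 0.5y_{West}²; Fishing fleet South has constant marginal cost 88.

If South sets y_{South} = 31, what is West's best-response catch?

37.4

Fishing fleet West's profit: π = y_{West}(344 − 2(y_{West} + y_{South})) − 95y_{West} − 0.5y_{West}².
∂π/∂y_{West} = 249 − 5y_{West} − 2y_{South} = 0, so y_{West} = 49.8 − 0.4y_{South}.
At y_{South} = 31: y_{West} = 49.8 − 0.4·31 = 37.4.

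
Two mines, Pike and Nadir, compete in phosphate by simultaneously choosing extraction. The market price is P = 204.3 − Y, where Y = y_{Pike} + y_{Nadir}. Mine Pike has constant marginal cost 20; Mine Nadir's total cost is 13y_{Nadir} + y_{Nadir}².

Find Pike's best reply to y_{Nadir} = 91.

Mine Pike's profit: π = y_{Pike}(204.3 − (y_{Pike} + y_{Nadir})) − 20y_{Pike}.
∂π/∂y_{Pike} = 184.3 − 2y_{Pike} − y_{Nadir} = 0, so y_{Pike} = 92.15 − 0.5y_{Nadir}.
At y_{Nadir} = 91: y_{Pike} = 92.15 − 0.5·91 = 46.65.

46.65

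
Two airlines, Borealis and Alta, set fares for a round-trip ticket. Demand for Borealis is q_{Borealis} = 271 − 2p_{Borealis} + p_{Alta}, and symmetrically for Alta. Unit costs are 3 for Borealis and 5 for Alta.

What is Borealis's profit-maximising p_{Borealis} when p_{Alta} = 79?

89

Borealis's profit: π = (p_{Borealis} − 3)(271 − 2p_{Borealis} + p_{Alta}).
∂π/∂p_{Borealis} = 277 − 4p_{Borealis} + p_{Alta} = 0 ⇒ p_{Borealis} = 69.25 + 0.25p_{Alta}.
At p_{Alta} = 79: p_{Borealis} = 69.25 + 0.25·79 = 89.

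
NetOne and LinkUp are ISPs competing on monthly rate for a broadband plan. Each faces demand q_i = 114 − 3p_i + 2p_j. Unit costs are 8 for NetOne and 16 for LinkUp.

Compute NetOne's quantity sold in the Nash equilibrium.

NetOne's profit: π = (p_{NetOne} − 8)(114 − 3p_{NetOne} + 2p_{LinkUp}).
∂π/∂p_{NetOne} = 138 − 6p_{NetOne} + 2p_{LinkUp} = 0 ⇒ p_{NetOne} = 23 + (1/3)p_{LinkUp}.
Similarly p_{LinkUp} = 27 + (1/3)p_{NetOne}.
Solving the two reaction functions simultaneously: (1 − (1/3)(1/3))p_{NetOne} = 23 + (1/3)·27, so (8/9)p_{NetOne} = 32 and p_{NetOne} = 36.
Then p_{LinkUp} = 27 + (1/3)·36 = 39.
q_{NetOne} = 114 − 3·36 + 2·39 = 84.

84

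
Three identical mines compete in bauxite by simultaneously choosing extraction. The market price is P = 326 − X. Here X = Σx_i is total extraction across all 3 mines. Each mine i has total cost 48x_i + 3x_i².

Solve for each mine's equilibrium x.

A representative mine's profit is π_i = x_i(326 − X) − 48x_i − 3x_i², with X = x_i + Σ_{j≠i} x_j.
First-order condition: 278 − 8x_i − Σ_{j≠i} x_j = 0.
Imposing symmetry (x_j = x for all j) turns Σ_{j≠i} x_j into 2x, so 278 = 10x and x = 27.8.

27.8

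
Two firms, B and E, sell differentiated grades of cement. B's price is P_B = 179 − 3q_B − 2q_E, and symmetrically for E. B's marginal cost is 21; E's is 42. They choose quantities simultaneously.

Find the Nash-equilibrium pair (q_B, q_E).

21.0625, 15.8125

Firm B's profit: π = q_B(179 − 3q_B − 2q_E) − 21q_B.
∂π/∂q_B = 158 − 6q_B − 2q_E = 0 ⇒ q_B = 79/3 − (1/3)q_E.
Similarly q_E = 137/6 − (1/3)q_B.
Substituting the second reaction function into the first: q_B = 79/3 − (1/3)(137/6 − (1/3)q_B), which gives (8/9)q_B = 337/18 ⇒ q_B = 21.0625.
Then q_E = 137/6 − (1/3)·21.0625 = 15.8125.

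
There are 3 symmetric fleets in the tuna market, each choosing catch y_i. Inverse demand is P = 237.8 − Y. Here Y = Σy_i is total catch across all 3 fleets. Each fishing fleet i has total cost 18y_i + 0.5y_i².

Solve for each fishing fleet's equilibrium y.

43.96

A representative fishing fleet's profit is π_i = y_i(237.8 − Y) − 18y_i − 0.5y_i², with Y = y_i + Σ_{j≠i} y_j.
First-order condition: 219.8 − 3y_i − Σ_{j≠i} y_j = 0.
In a symmetric equilibrium every fishing fleet chooses the same y, so Σ_{j≠i} y_j = 2y. The condition becomes 219.8 − 5y = 0, giving y = 219.8/5 = 43.96.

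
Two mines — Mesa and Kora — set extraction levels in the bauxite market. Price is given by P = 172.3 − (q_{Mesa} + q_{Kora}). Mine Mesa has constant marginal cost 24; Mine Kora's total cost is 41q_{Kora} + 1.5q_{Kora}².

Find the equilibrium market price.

Mine Mesa's profit: π = q_{Mesa}(172.3 − (q_{Mesa} + q_{Kora})) − 24q_{Mesa}.
∂π/∂q_{Mesa} = 148.3 − 2q_{Mesa} − q_{Kora} = 0, so q_{Mesa} = 74.15 − 0.5q_{Kora}.
For Kora: ∂π/∂q_{Kora} = 131.3 − 5q_{Kora} − q_{Mesa} = 0 ⇒ q_{Kora} = 26.26 − 0.2q_{Mesa}.
Solving the two reaction functions simultaneously: (1 − (−0.5)(−0.2))q_{Mesa} = 74.15 − 0.5·26.26, so 0.9q_{Mesa} = 61.02 and q_{Mesa} = 67.8.
Then q_{Kora} = 26.26 − 0.2·67.8 = 12.7.
Equilibrium price: P = 172.3 − 80.5 = 91.8.

91.8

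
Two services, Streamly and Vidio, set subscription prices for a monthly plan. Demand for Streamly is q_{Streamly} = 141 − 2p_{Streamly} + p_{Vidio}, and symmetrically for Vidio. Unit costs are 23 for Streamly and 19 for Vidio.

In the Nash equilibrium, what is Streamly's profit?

3010.88

Streamly's profit: π = (p_{Streamly} − 23)(141 − 2p_{Streamly} + p_{Vidio}).
∂π/∂p_{Streamly} = 187 − 4p_{Streamly} + p_{Vidio} = 0 ⇒ p_{Streamly} = 46.75 + 0.25p_{Vidio}.
Similarly p_{Vidio} = 44.75 + 0.25p_{Streamly}.
Plugging p_{Vidio} into Streamly's best response: p_{Streamly} = 46.75 + 0.25(44.75 + 0.25p_{Streamly}) ⇒ 0.9375p_{Streamly} = 57.9375, so p_{Streamly} = 61.8.
Then p_{Vidio} = 44.75 + 0.25·61.8 = 60.2.
q_{Streamly} = 141 − 2·61.8 + 60.2 = 77.6.
Profit = (61.8 − 23)·77.6 = 3010.88.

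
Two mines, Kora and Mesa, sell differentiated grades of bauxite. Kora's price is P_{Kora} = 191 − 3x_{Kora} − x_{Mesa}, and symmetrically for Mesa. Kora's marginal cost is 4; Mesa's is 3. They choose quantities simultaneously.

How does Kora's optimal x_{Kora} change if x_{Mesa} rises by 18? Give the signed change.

-3

Mine Kora's profit: π = x_{Kora}(191 − 3x_{Kora} − x_{Mesa}) − 4x_{Kora}.
∂π/∂x_{Kora} = 187 − 6x_{Kora} − x_{Mesa} = 0 ⇒ x_{Kora} = 187/6 − (1/6)x_{Mesa}.
The reaction-function slope is −1/6, so an 18-unit rise in x_{Mesa} moves x_{Kora} by −1/6 × 18 = −3. Kora's best response falls — the actions are strategic substitutes.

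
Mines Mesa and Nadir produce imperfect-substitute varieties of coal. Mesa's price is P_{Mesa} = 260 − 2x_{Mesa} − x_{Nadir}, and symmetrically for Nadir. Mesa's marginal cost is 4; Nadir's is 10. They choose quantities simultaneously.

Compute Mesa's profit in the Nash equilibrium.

5325.12

Mine Mesa's profit: π = x_{Mesa}(260 − 2x_{Mesa} − x_{Nadir}) − 4x_{Mesa}.
∂π/∂x_{Mesa} = 256 − 4x_{Mesa} − x_{Nadir} = 0 ⇒ x_{Mesa} = 64 − 0.25x_{Nadir}.
Similarly x_{Nadir} = 62.5 − 0.25x_{Mesa}.
Plugging x_{Nadir} into Mesa's best response: x_{Mesa} = 64 − 0.25(62.5 − 0.25x_{Mesa}) ⇒ 0.9375x_{Mesa} = 48.375, so x_{Mesa} = 51.6.
Then x_{Nadir} = 62.5 − 0.25·51.6 = 49.6.
P_{Mesa} = 260 − 2·51.6 − 49.6 = 107.2.
Profit = (107.2 − 4)·51.6 = 5325.12.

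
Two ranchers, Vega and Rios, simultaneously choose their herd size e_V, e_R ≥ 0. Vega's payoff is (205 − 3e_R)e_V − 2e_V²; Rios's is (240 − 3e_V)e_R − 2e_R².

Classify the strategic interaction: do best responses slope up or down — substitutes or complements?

strategic substitutes

Expanding Vega's payoff: 205e_V − 3e_Re_V − 2e_V².
∂π/∂e_V = 205 − 3e_R − 4e_V = 0, so e_V = 51.25 − 0.75e_R.
The best-response slope de_V/de_R = −0.75 < 0: the reaction function is downward-sloping, so the choices are strategic substitutes.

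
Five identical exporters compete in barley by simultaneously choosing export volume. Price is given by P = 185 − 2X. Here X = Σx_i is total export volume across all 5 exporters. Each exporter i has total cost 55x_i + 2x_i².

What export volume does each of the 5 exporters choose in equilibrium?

8.125

A representative exporter's profit is π_i = x_i(185 − 2X) − 55x_i − 2x_i², with X = x_i + Σ_{j≠i} x_j.
First-order condition: 130 − 8x_i − 2Σ_{j≠i} x_j = 0.
Imposing symmetry (x_j = x for all j) turns Σ_{j≠i} x_j into 4x, so 130 = 16x and x = 8.125.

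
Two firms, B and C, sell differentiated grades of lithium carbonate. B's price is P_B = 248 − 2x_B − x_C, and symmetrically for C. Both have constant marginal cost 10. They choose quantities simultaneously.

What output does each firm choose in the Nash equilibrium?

47.6

Firm B's profit: π = x_B(248 − 2x_B − x_C) − 10x_B.
∂π/∂x_B = 238 − 4x_B − x_C = 0 ⇒ x_B = 59.5 − 0.25x_C.
The game is symmetric, so in equilibrium x_C = x_B: the reaction function gives 1.25x_B = 59.5, hence x_B = 47.6.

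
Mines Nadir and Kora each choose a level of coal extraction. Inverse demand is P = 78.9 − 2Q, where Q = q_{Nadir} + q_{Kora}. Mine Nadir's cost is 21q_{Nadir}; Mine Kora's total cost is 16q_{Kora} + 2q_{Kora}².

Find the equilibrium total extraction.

16.9

Mine Nadir's profit: π = q_{Nadir}(78.9 − 2(q_{Nadir} + q_{Kora})) − 21q_{Nadir}.
∂π/∂q_{Nadir} = 57.9 − 4q_{Nadir} − 2q_{Kora} = 0, so q_{Nadir} = 14.475 − 0.5q_{Kora}.
For Kora: ∂π/∂q_{Kora} = 62.9 − 8q_{Kora} − 2q_{Nadir} = 0 ⇒ q_{Kora} = 7.8625 − 0.25q_{Nadir}.
Solving the two reaction functions simultaneously: (1 − (−0.5)(−0.25))q_{Nadir} = 14.475 − 0.5·7.8625, so 0.875q_{Nadir} = 1687/160 and q_{Nadir} = 12.05.
Then q_{Kora} = 7.8625 − 0.25·12.05 = 4.85.
Total extraction: 12.05 + 4.85 = 16.9.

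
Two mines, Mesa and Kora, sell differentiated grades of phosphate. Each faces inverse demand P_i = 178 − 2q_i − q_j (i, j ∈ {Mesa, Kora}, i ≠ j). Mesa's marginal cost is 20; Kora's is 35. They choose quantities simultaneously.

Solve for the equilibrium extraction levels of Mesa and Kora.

32.6, 27.6

Mine Mesa's profit: π = q_{Mesa}(178 − 2q_{Mesa} − q_{Kora}) − 20q_{Mesa}.
∂π/∂q_{Mesa} = 158 − 4q_{Mesa} − q_{Kora} = 0 ⇒ q_{Mesa} = 39.5 − 0.25q_{Kora}.
Similarly q_{Kora} = 35.75 − 0.25q_{Mesa}.
Solving the two reaction functions simultaneously: (1 − (−0.25)(−0.25))q_{Mesa} = 39.5 − 0.25·35.75, so 0.9375q_{Mesa} = 30.5625 and q_{Mesa} = 32.6.
Then q_{Kora} = 35.75 − 0.25·32.6 = 27.6.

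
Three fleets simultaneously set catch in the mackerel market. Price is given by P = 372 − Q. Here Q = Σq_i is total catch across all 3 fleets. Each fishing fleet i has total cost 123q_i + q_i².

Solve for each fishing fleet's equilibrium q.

A representative fishing fleet's profit is π_i = q_i(372 − Q) − 123q_i − q_i², with Q = q_i + Σ_{j≠i} q_j.
First-order condition: 249 − 4q_i − Σ_{j≠i} q_j = 0.
Imposing symmetry (q_j = q for all j) turns Σ_{j≠i} q_j into 2q, so 249 = 6q and q = 41.5.

41.5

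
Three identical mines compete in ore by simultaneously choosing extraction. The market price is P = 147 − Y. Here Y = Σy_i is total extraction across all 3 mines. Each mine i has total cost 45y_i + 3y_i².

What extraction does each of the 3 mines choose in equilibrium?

A representative mine's profit is π_i = y_i(147 − Y) − 45y_i − 3y_i², with Y = y_i + Σ_{j≠i} y_j.
First-order condition: 102 − 8y_i − Σ_{j≠i} y_j = 0.
In a symmetric equilibrium every mine chooses the same y, so Σ_{j≠i} y_j = 2y. The condition becomes 102 − 10y = 0, giving y = 102/10 = 10.2.

10.2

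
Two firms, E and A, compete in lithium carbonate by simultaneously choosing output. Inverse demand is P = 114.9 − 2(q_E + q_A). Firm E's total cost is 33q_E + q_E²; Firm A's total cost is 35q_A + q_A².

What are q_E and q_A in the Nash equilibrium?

10.3625, 9.8625

Firm E's profit: π = q_E(114.9 − 2(q_E + q_A)) − 33q_E − q_E².
∂π/∂q_E = 81.9 − 6q_E − 2q_A = 0, so q_E = 13.65 − (1/3)q_A.
By the same steps for A: q_A = 799/60 − (1/3)q_E.
Plugging q_A into E's best response: q_E = 13.65 − (1/3)(799/60 − (1/3)q_E) ⇒ (8/9)q_E = 829/90, so q_E = 10.3625.
Then q_A = 799/60 − (1/3)·10.3625 = 9.8625.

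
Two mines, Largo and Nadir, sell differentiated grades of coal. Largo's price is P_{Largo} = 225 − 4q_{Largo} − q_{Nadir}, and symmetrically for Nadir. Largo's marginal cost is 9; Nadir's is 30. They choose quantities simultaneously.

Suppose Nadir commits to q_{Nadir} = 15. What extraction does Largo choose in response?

25.125

Mine Largo's profit: π = q_{Largo}(225 − 4q_{Largo} − q_{Nadir}) − 9q_{Largo}.
∂π/∂q_{Largo} = 216 − 8q_{Largo} − q_{Nadir} = 0 ⇒ q_{Largo} = 27 − 0.125q_{Nadir}.
At q_{Nadir} = 15: q_{Largo} = 27 − 0.125·15 = 25.125.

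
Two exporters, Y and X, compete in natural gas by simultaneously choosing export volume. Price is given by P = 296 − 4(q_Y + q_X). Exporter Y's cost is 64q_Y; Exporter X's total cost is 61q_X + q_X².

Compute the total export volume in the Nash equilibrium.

Exporter Y's profit: π = q_Y(296 − 4(q_Y + q_X)) − 64q_Y.
∂π/∂q_Y = 232 − 8q_Y − 4q_X = 0, so q_Y = 29 − 0.5q_X.
For X: ∂π/∂q_X = 235 − 10q_X − 4q_Y = 0 ⇒ q_X = 23.5 − 0.4q_Y.
Plugging q_X into Y's best response: q_Y = 29 − 0.5(23.5 − 0.4q_Y) ⇒ 0.8q_Y = 17.25, so q_Y = 21.5625.
Then q_X = 23.5 − 0.4·21.5625 = 14.875.
Total export volume: 21.5625 + 14.875 = 36.4375.

36.4375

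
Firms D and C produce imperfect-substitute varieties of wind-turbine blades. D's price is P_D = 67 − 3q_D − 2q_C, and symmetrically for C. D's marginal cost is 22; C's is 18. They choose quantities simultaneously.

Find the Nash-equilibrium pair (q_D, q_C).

5.375, 6.375

Firm D's profit: π = q_D(67 − 3q_D − 2q_C) − 22q_D.
∂π/∂q_D = 45 − 6q_D − 2q_C = 0 ⇒ q_D = 7.5 − (1/3)q_C.
Similarly q_C = 49/6 − (1/3)q_D.
Substituting the second reaction function into the first: q_D = 7.5 − (1/3)(49/6 − (1/3)q_D), which gives (8/9)q_D = 43/9 ⇒ q_D = 5.375.
Then q_C = 49/6 − (1/3)·5.375 = 6.375.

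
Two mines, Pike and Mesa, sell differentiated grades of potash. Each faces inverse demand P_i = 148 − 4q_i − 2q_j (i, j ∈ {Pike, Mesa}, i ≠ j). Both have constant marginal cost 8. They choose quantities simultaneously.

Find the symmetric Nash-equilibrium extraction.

Mine Pike's profit: π = q_{Pike}(148 − 4q_{Pike} − 2q_{Mesa}) − 8q_{Pike}.
∂π/∂q_{Pike} = 140 − 8q_{Pike} − 2q_{Mesa} = 0 ⇒ q_{Pike} = 17.5 − 0.25q_{Mesa}.
Setting q_{Pike} = q_{Mesa} in the reaction function: q_{Pike} = 17.5 − 0.25q_{Pike}, so q_{Pike} = 17.5 / 1.25 = 14.

14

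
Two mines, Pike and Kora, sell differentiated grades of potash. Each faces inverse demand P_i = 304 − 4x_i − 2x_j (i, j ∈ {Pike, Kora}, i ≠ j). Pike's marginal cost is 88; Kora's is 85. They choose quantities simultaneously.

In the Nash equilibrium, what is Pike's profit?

1849

Mine Pike's profit: π = x_{Pike}(304 − 4x_{Pike} − 2x_{Kora}) − 88x_{Pike}.
∂π/∂x_{Pike} = 216 − 8x_{Pike} − 2x_{Kora} = 0 ⇒ x_{Pike} = 27 − 0.25x_{Kora}.
Similarly x_{Kora} = 27.375 − 0.25x_{Pike}.
Plugging x_{Kora} into Pike's best response: x_{Pike} = 27 − 0.25(27.375 − 0.25x_{Pike}) ⇒ 0.9375x_{Pike} = 645/32, so x_{Pike} = 21.5.
Then x_{Kora} = 27.375 − 0.25·21.5 = 22.
P_{Pike} = 304 − 4·21.5 − 2·22 = 174.
Profit = (174 − 88)·21.5 = 1849.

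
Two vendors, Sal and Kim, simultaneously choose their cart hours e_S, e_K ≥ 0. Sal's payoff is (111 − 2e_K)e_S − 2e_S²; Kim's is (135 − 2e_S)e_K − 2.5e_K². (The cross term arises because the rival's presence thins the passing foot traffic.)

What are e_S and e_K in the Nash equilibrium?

Expanding Sal's payoff: 111e_S − 2e_Ke_S − 2e_S².
∂π/∂e_S = 111 − 2e_K − 4e_S = 0, so e_S = 27.75 − 0.5e_K.
Likewise for Kim: e_K = 27 − 0.4e_S.
Substituting the second reaction function into the first: e_S = 27.75 − 0.5(27 − 0.4e_S), which gives 0.8e_S = 14.25 ⇒ e_S = 17.8125.
Then e_K = 27 − 0.4·17.8125 = 19.875.

17.8125, 19.875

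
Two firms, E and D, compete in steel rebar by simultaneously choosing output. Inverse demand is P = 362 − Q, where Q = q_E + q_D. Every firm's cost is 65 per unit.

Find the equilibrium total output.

Firm E's profit: π = q_E(362 − (q_E + q_D)) − 65q_E.
∂π/∂q_E = 297 − 2q_E − q_D = 0, so q_E = 148.5 − 0.5q_D.
The game is symmetric, so in equilibrium q_D = q_E: the reaction function gives 1.5q_E = 148.5, hence q_E = 99.
Total output: 99 + 99 = 198.

198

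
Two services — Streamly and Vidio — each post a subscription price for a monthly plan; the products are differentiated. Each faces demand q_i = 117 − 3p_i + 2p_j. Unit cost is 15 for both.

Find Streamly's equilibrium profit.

Streamly's profit: π = (p_{Streamly} − 15)(117 − 3p_{Streamly} + 2p_{Vidio}).
∂π/∂p_{Streamly} = 162 − 6p_{Streamly} + 2p_{Vidio} = 0 ⇒ p_{Streamly} = 27 + (1/3)p_{Vidio}.
The game is symmetric, so in equilibrium p_{Vidio} = p_{Streamly}: the reaction function gives (2/3)p_{Streamly} = 27, hence p_{Streamly} = 40.5.
q_{Streamly} = 117 − 3·40.5 + 2·40.5 = 76.5.
Profit = (40.5 − 15)·76.5 = 1950.75.

1950.75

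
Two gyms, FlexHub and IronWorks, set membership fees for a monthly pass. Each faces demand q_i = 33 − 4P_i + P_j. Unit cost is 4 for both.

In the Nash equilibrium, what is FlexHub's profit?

36

FlexHub's profit: π = (P_{FlexHub} − 4)(33 − 4P_{FlexHub} + P_{IronWorks}).
∂π/∂P_{FlexHub} = 49 − 8P_{FlexHub} + P_{IronWorks} = 0 ⇒ P_{FlexHub} = 6.125 + 0.125P_{IronWorks}.
The game is symmetric, so in equilibrium P_{IronWorks} = P_{FlexHub}: the reaction function gives 0.875P_{FlexHub} = 6.125, hence P_{FlexHub} = 7.
q_{FlexHub} = 33 − 4·7 + 7 = 12.
Profit = (7 − 4)·12 = 36.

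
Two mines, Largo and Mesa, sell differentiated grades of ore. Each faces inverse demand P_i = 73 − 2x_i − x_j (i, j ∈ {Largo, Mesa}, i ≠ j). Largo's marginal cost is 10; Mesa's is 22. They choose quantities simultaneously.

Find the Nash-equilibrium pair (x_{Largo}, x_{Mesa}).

13.4, 9.4

Mine Largo's profit: π = x_{Largo}(73 − 2x_{Largo} − x_{Mesa}) − 10x_{Largo}.
∂π/∂x_{Largo} = 63 − 4x_{Largo} − x_{Mesa} = 0 ⇒ x_{Largo} = 15.75 − 0.25x_{Mesa}.
Similarly x_{Mesa} = 12.75 − 0.25x_{Largo}.
Plugging x_{Mesa} into Largo's best response: x_{Largo} = 15.75 − 0.25(12.75 − 0.25x_{Largo}) ⇒ 0.9375x_{Largo} = 12.5625, so x_{Largo} = 13.4.
Then x_{Mesa} = 12.75 − 0.25·13.4 = 9.4.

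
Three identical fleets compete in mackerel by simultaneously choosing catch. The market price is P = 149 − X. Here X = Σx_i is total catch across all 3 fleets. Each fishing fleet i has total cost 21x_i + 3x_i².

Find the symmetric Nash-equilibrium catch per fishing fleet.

A representative fishing fleet's profit is π_i = x_i(149 − X) − 21x_i − 3x_i², with X = x_i + Σ_{j≠i} x_j.
First-order condition: 128 − 8x_i − Σ_{j≠i} x_j = 0.
With identical fishing fleets, set every x_j = x: then 128 − 8x − 2x = 0, i.e. x = 128/10 = 12.8.

12.8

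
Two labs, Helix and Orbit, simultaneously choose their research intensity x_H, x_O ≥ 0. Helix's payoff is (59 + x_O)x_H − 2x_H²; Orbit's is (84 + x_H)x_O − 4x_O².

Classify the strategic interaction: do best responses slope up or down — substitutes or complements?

strategic complements

Expanding Helix's payoff: 59x_H + x_Ox_H − 2x_H².
∂π/∂x_H = 59 + x_O − 4x_H = 0, so x_H = 14.75 + 0.25x_O.
The best-response slope dx_H/dx_O = 0.25 > 0: the reaction function is upward-sloping, so the choices are strategic complements.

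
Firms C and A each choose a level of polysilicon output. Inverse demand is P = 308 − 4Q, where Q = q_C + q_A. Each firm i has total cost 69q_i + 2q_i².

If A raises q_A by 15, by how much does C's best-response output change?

Firm C's profit: π = q_C(308 − 4(q_C + q_A)) − 69q_C − 2q_C².
∂π/∂q_C = 239 − 12q_C − 4q_A = 0, so q_C = 239/12 − (1/3)q_A.
The reaction-function slope is −1/3, so a 15-unit rise in q_A moves q_C by −1/3 × 15 = −5. C's best response falls — the actions are strategic substitutes.

-5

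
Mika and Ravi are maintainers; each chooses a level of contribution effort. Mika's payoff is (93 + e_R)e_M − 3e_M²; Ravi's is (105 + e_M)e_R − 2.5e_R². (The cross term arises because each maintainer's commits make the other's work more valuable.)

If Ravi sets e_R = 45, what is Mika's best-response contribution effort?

23

Expanding Mika's payoff: 93e_M + e_Re_M − 3e_M².
∂π/∂e_M = 93 + e_R − 6e_M = 0, so e_M = 15.5 + (1/6)e_R.
At e_R = 45: e_M = 15.5 + (1/6)·45 = 23.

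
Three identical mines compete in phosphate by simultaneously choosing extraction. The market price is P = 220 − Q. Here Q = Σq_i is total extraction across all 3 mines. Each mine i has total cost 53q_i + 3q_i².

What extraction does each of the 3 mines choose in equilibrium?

A representative mine's profit is π_i = q_i(220 − Q) − 53q_i − 3q_i², with Q = q_i + Σ_{j≠i} q_j.
First-order condition: 167 − 8q_i − Σ_{j≠i} q_j = 0.
Imposing symmetry (q_j = q for all j) turns Σ_{j≠i} q_j into 2q, so 167 = 10q and q = 16.7.

16.7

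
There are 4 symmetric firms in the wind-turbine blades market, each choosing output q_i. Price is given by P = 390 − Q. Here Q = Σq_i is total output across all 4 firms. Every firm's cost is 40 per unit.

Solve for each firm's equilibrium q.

70

A representative firm's profit is π_i = q_i(390 − Q) − 40q_i, with Q = q_i + Σ_{j≠i} q_j.
First-order condition: 350 − 2q_i − Σ_{j≠i} q_j = 0.
In a symmetric equilibrium every firm chooses the same q, so Σ_{j≠i} q_j = 3q. The condition becomes 350 − 5q = 0, giving q = 350/5 = 70.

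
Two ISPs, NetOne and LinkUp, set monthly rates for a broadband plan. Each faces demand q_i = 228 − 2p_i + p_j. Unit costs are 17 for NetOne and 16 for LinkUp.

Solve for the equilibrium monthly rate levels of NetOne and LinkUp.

NetOne's profit: π = (p_{NetOne} − 17)(228 − 2p_{NetOne} + p_{LinkUp}).
∂π/∂p_{NetOne} = 262 − 4p_{NetOne} + p_{LinkUp} = 0 ⇒ p_{NetOne} = 65.5 + 0.25p_{LinkUp}.
Similarly p_{LinkUp} = 65 + 0.25p_{NetOne}.
Substituting the second reaction function into the first: p_{NetOne} = 65.5 + 0.25(65 + 0.25p_{NetOne}), which gives 0.9375p_{NetOne} = 81.75 ⇒ p_{NetOne} = 87.2.
Then p_{LinkUp} = 65 + 0.25·87.2 = 86.8.

87.2, 86.8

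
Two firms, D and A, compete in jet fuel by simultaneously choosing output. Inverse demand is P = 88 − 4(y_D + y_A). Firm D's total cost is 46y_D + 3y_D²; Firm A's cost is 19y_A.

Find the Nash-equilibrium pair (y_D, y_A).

Firm D's profit: π = y_D(88 − 4(y_D + y_A)) − 46y_D − 3y_D².
∂π/∂y_D = 42 − 14y_D − 4y_A = 0, so y_D = 3 − (2/7)y_A.
For A: ∂π/∂y_A = 69 − 8y_A − 4y_D = 0 ⇒ y_A = 8.625 − 0.5y_D.
Substituting the second reaction function into the first: y_D = 3 − (2/7)(8.625 − 0.5y_D), which gives (6/7)y_D = 15/28 ⇒ y_D = 0.625.
Then y_A = 8.625 − 0.5·0.625 = 8.3125.

0.625, 8.3125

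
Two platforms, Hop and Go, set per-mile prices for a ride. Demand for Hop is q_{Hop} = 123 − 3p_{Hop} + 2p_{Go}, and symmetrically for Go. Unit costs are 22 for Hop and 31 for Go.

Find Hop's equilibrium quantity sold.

80.8125

Hop's profit: π = (p_{Hop} − 22)(123 − 3p_{Hop} + 2p_{Go}).
∂π/∂p_{Hop} = 189 − 6p_{Hop} + 2p_{Go} = 0 ⇒ p_{Hop} = 31.5 + (1/3)p_{Go}.
Similarly p_{Go} = 36 + (1/3)p_{Hop}.
Solving the two reaction functions simultaneously: (1 − (1/3)(1/3))p_{Hop} = 31.5 + (1/3)·36, so (8/9)p_{Hop} = 43.5 and p_{Hop} = 48.9375.
Then p_{Go} = 36 + (1/3)·48.9375 = 52.3125.
q_{Hop} = 123 − 3·48.9375 + 2·52.3125 = 80.8125.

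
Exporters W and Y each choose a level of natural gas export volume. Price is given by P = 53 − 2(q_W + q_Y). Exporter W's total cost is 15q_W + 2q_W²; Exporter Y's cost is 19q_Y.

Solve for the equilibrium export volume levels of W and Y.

3, 7

Exporter W's profit: π = q_W(53 − 2(q_W + q_Y)) − 15q_W − 2q_W².
∂π/∂q_W = 38 − 8q_W − 2q_Y = 0, so q_W = 4.75 − 0.25q_Y.
For Y: ∂π/∂q_Y = 34 − 4q_Y − 2q_W = 0 ⇒ q_Y = 8.5 − 0.5q_W.
Plugging q_Y into W's best response: q_W = 4.75 − 0.25(8.5 − 0.5q_W) ⇒ 0.875q_W = 2.625, so q_W = 3.
Then q_Y = 8.5 − 0.5·3 = 7.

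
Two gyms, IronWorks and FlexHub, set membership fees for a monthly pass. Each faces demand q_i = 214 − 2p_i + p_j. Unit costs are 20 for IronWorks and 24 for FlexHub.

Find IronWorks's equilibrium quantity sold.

IronWorks's profit: π = (p_{IronWorks} − 20)(214 − 2p_{IronWorks} + p_{FlexHub}).
∂π/∂p_{IronWorks} = 254 − 4p_{IronWorks} + p_{FlexHub} = 0 ⇒ p_{IronWorks} = 63.5 + 0.25p_{FlexHub}.
Similarly p_{FlexHub} = 65.5 + 0.25p_{IronWorks}.
Substituting the second reaction function into the first: p_{IronWorks} = 63.5 + 0.25(65.5 + 0.25p_{IronWorks}), which gives 0.9375p_{IronWorks} = 79.875 ⇒ p_{IronWorks} = 85.2.
Then p_{FlexHub} = 65.5 + 0.25·85.2 = 86.8.
q_{IronWorks} = 214 − 2·85.2 + 86.8 = 130.4.

130.4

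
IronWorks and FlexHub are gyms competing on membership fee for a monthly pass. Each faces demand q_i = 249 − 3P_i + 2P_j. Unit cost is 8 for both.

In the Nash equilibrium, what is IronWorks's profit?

IronWorks's profit: π = (P_{IronWorks} − 8)(249 − 3P_{IronWorks} + 2P_{FlexHub}).
∂π/∂P_{IronWorks} = 273 − 6P_{IronWorks} + 2P_{FlexHub} = 0 ⇒ P_{IronWorks} = 45.5 + (1/3)P_{FlexHub}.
By symmetry P_{FlexHub} = P_{IronWorks}; substituting into the reaction function, (2/3)P_{IronWorks} = 45.5 and P_{IronWorks} = 68.25.
q_{IronWorks} = 249 − 3·68.25 + 2·68.25 = 180.75.
Profit = (68.25 − 8)·180.75 = 10890.1875.

10890.1875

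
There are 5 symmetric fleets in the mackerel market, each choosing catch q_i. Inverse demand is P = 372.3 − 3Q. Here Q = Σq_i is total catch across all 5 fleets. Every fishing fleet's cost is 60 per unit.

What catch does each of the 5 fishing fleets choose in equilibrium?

A representative fishing fleet's profit is π_i = q_i(372.3 − 3Q) − 60q_i, with Q = q_i + Σ_{j≠i} q_j.
First-order condition: 312.3 − 6q_i − 3Σ_{j≠i} q_j = 0.
With identical fishing fleets, set every q_j = q: then 312.3 − 6q − 12q = 0, i.e. q = 312.3/18 = 17.35.

17.35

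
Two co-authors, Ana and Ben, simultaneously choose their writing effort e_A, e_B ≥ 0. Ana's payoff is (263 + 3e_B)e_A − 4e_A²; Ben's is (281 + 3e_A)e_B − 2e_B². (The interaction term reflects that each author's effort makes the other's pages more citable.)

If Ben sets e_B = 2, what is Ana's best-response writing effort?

Expanding Ana's payoff: 263e_A + 3e_Be_A − 4e_A².
∂π/∂e_A = 263 + 3e_B − 8e_A = 0, so e_A = 32.875 + 0.375e_B.
At e_B = 2: e_A = 32.875 + 0.375·2 = 33.625.

33.625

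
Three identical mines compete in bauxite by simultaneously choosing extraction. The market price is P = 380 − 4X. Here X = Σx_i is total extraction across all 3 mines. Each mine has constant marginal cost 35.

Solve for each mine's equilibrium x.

21.5625

A representative mine's profit is π_i = x_i(380 − 4X) − 35x_i, with X = x_i + Σ_{j≠i} x_j.
First-order condition: 345 − 8x_i − 4Σ_{j≠i} x_j = 0.
Imposing symmetry (x_j = x for all j) turns Σ_{j≠i} x_j into 2x, so 345 = 16x and x = 21.5625.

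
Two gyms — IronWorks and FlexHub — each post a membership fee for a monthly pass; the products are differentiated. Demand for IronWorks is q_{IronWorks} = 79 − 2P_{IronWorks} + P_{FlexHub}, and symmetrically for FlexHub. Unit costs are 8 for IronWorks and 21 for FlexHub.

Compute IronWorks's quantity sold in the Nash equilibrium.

IronWorks's profit: π = (P_{IronWorks} − 8)(79 − 2P_{IronWorks} + P_{FlexHub}).
∂π/∂P_{IronWorks} = 95 − 4P_{IronWorks} + P_{FlexHub} = 0 ⇒ P_{IronWorks} = 23.75 + 0.25P_{FlexHub}.
Similarly P_{FlexHub} = 30.25 + 0.25P_{IronWorks}.
Solving the two reaction functions simultaneously: (1 − (0.25)(0.25))P_{IronWorks} = 23.75 + 0.25·30.25, so 0.9375P_{IronWorks} = 31.3125 and P_{IronWorks} = 33.4.
Then P_{FlexHub} = 30.25 + 0.25·33.4 = 38.6.
q_{IronWorks} = 79 − 2·33.4 + 38.6 = 50.8.

50.8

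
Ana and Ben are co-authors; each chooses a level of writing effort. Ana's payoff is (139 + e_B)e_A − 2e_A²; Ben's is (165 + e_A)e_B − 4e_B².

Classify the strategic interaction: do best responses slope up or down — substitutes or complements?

strategic complements

Expanding Ana's payoff: 139e_A + e_Be_A − 2e_A².
∂π/∂e_A = 139 + e_B − 4e_A = 0, so e_A = 34.75 + 0.25e_B.
The best-response slope de_A/de_B = 0.25 > 0: the reaction function is upward-sloping, so the choices are strategic complements.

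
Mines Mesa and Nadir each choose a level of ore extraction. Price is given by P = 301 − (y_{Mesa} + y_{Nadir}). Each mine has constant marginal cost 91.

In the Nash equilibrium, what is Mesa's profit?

Mine Mesa's profit: π = y_{Mesa}(301 − (y_{Mesa} + y_{Nadir})) − 91y_{Mesa}.
∂π/∂y_{Mesa} = 210 − 2y_{Mesa} − y_{Nadir} = 0, so y_{Mesa} = 105 − 0.5y_{Nadir}.
By symmetry y_{Nadir} = y_{Mesa}; substituting into the reaction function, 1.5y_{Mesa} = 105 and y_{Mesa} = 70.
Price P = 301 − 140 = 161.
Mesa's profit: (161 − 91)·70 = 4900.

4900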